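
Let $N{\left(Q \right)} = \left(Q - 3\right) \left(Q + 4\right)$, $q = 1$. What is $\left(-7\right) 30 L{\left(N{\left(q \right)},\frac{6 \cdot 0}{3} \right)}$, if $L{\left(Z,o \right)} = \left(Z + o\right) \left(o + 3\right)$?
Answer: $6300$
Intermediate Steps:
$N{\left(Q \right)} = \left(-3 + Q\right) \left(4 + Q\right)$
$L{\left(Z,o \right)} = \left(3 + o\right) \left(Z + o\right)$ ($L{\left(Z,o \right)} = \left(Z + o\right) \left(3 + o\right) = \left(3 + o\right) \left(Z + o\right)$)
$\left(-7\right) 30 L{\left(N{\left(q \right)},\frac{6 \cdot 0}{3} \right)} = \left(-7\right) 30 \left(\left(\frac{6 \cdot 0}{3}\right)^{2} + 3 \left(-12 + 1 + 1^{2}\right) + 3 \frac{6 \cdot 0}{3} + \left(-12 + 1 + 1^{2}\right) \frac{6 \cdot 0}{3}\right) = - 210 \left(\left(0 \cdot \frac{1}{3}\right)^{2} + 3 \left(-12 + 1 + 1\right) + 3 \cdot 0 \cdot \frac{1}{3} + \left(-12 + 1 + 1\right) 0 \cdot \frac{1}{3}\right) = - 210 \left(0^{2} + 3 \left(-10\right) + 3 \cdot 0 - 0\right) = - 210 \left(0 - 30 + 0 + 0\right) = \left(-210\right) \left(-30\right) = 6300$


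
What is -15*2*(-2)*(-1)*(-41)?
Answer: 2460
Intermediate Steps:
-15*2*(-2)*(-1)*(-41) = -(-60)*(-1)*(-41) = -15*4*(-41) = -60*(-41) = 2460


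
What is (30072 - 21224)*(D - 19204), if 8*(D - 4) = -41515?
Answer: -215797190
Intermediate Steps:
D = -41483/8 (D = 4 + (1/8)*(-41515) = 4 - 41515/8 = -41483/8 ≈ -5185.4)
(30072 - 21224)*(D - 19204) = (30072 - 21224)*(-41483/8 - 19204) = 8848*(-195115/8) = -215797190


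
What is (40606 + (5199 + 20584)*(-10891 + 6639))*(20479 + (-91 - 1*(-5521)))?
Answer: -2839333887390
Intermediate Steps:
(40606 + (5199 + 20584)*(-10891 + 6639))*(20479 + (-91 - 1*(-5521))) = (40606 + 25783*(-4252))*(20479 + (-91 + 5521)) = (40606 - 109629316)*(20479 + 5430) = -109588710*25909 = -2839333887390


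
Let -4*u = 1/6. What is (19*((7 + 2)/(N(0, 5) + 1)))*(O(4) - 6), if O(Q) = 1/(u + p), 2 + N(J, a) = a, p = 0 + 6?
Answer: -71307/286 ≈ -249.33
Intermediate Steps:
p = 6
u = -1/24 (u = -¼/6 = -¼*⅙ = -1/24 ≈ -0.041667)
N(J, a) = -2 + a
O(Q) = 24/143 (O(Q) = 1/(-1/24 + 6) = 1/(143/24) = 24/143)
(19*((7 + 2)/(N(0, 5) + 1)))*(O(4) - 6) = (19*((7 + 2)/((-2 + 5) + 1)))*(24/143 - 6) = (19*(9/(3 + 1)))*(-834/143) = (19*(9/4))*(-834/143) = (171/4)*(-834/143) = -71307/286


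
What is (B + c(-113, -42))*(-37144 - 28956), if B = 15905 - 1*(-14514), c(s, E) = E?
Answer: -2007919700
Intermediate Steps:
B = 30419 (B = 15905 + 14514 = 30419)
(B + c(-113, -42))*(-37144 - 28956) = (30419 - 42)*(-37144 - 28956) = 30377*(-66100) = -2007919700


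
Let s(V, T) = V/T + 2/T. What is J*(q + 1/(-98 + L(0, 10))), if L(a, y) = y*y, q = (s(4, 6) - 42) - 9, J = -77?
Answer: 7623/2 ≈ 3811.5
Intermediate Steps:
s(V, T) = 2/T + V/T
q = -50 (q = ((2 + 4)/6 - 42) - 9 = ((⅙)*6 - 42) - 9 = (1 - 42) - 9 = -41 - 9 = -50)
L(a, y) = y²
J*(q + 1/(-98 + L(0, 10))) = -77*(-50 + 1/(-98 + 10²)) = -77*(-50 + 1/(-98 + 100)) = -77*(-50 + 1/2) = -77*(-50 + ½) = -77*(-99/2) = 7623/2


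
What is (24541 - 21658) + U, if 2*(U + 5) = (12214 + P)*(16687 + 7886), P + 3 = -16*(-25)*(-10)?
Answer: 201774659/2 ≈ 1.0089e+8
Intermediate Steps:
P = -4003 (P = -3 - 16*(-25)*(-10) = -3 + 400*(-10) = -3 - 4000 = -4003)
U = 201768893/2 (U = -5 + ((12214 - 4003)*(16687 + 7886))/2 = -5 + (8211*24573)/2 = -5 + (½)*201768903 = -5 + 201768903/2 = 201768893/2 ≈ 1.0088e+8)
(24541 - 21658) + U = (24541 - 21658) + 201768893/2 = 2883 + 201768893/2 = 201774659/2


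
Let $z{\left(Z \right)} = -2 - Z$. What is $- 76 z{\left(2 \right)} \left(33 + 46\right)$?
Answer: $24016$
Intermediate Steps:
$- 76 z{\left(2 \right)} \left(33 + 46\right) = - 76 \left(-2 - 2\right) \left(33 + 46\right) = - 76 \left(-2 - 2\right) 79 = \left(-76\right) \left(-4\right) 79 = 304 \cdot 79 = 24016$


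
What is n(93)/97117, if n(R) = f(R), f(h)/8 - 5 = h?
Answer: 784/97117 ≈ 0.0080727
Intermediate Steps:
f(h) = 40 + 8*h
n(R) = 40 + 8*R
n(93)/97117 = (40 + 8*93)/97117 = (40 + 744)*(1/97117) = 784*(1/97117) = 784/97117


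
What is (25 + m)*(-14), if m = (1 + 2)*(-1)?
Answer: -308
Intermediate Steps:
m = -3 (m = 3*(-1) = -3)
(25 + m)*(-14) = (25 - 3)*(-14) = 22*(-14) = -308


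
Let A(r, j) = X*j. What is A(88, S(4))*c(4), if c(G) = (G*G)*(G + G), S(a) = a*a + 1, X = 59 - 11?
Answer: 104448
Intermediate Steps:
X = 48
S(a) = 1 + a**2 (S(a) = a**2 + 1 = 1 + a**2)
c(G) = 2*G**3 (c(G) = G**2*(2*G) = 2*G**3)
A(r, j) = 48*j
A(88, S(4))*c(4) = (48*(1 + 4**2))*(2*4**3) = (48*(1 + 16))*(2*64) = (48*17)*128 = 816*128 = 104448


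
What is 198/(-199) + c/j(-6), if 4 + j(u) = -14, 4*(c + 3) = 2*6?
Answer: -198/199 ≈ -0.99498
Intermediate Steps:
c = 0 (c = -3 + (2*6)/4 = -3 + (¼)*12 = -3 + 3 = 0)
j(u) = -18 (j(u) = -4 - 14 = -18)
198/(-199) + c/j(-6) = 198/(-199) + 0/(-18) = 198*(-1/199) + 0*(-1/18) = -198/199 + 0 = -198/199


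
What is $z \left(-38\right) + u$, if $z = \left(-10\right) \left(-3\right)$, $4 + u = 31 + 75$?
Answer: $-1038$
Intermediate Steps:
$u = 102$ ($u = -4 + \left(31 + 75\right) = -4 + 106 = 102$)
$z = 30$
$z \left(-38\right) + u = 30 \left(-38\right) + 102 = -1140 + 102 = -1038$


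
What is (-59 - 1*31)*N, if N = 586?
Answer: -52740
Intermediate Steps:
(-59 - 1*31)*N = (-59 - 1*31)*586 = (-59 - 31)*586 = -90*586 = -52740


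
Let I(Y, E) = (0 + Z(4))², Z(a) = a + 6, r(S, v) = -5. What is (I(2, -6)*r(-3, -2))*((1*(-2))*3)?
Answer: 3000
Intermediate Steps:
Z(a) = 6 + a
I(Y, E) = 100 (I(Y, E) = (0 + (6 + 4))² = (0 + 10)² = 10² = 100)
(I(2, -6)*r(-3, -2))*((1*(-2))*3) = (100*(-5))*((1*(-2))*3) = -(-1000)*3 = -500*(-6) = 3000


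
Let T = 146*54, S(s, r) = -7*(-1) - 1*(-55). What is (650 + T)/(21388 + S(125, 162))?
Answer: 4267/10725 ≈ 0.39786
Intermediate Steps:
S(s, r) = 62 (S(s, r) = 7 + 55 = 62)
T = 7884
(650 + T)/(21388 + S(125, 162)) = (650 + 7884)/(21388 + 62) = 8534/21450 = 8534*(1/21450) = 4267/10725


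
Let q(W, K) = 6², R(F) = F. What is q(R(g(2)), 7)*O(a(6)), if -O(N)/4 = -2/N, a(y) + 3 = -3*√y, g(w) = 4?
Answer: 96/5 - 96*√6/5 ≈ -27.830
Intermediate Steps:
q(W, K) = 36
a(y) = -3 - 3*√y
O(N) = 8/N (O(N) = -(-8)/N = 8/N)
q(R(g(2)), 7)*O(a(6)) = 36*(8/(-3 - 3*√6)) = 288/(-3 - 3*√6)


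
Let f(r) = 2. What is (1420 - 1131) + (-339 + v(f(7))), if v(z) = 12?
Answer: -38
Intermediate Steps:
(1420 - 1131) + (-339 + v(f(7))) = (1420 - 1131) + (-339 + 12) = 289 - 327 = -38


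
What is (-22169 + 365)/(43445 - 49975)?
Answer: 10902/3265 ≈ 3.3391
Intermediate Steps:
(-22169 + 365)/(43445 - 49975) = -21804/(-6530) = -21804*(-1/6530) = 10902/3265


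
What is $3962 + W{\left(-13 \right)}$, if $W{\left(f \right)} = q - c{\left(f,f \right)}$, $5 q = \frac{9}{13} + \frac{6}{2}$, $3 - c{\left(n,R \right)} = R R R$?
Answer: $\frac{114578}{65} \approx 1762.7$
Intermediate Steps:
$c{\left(n,R \right)} = 3 - R^{3}$ ($c{\left(n,R \right)} = 3 - R R R = 3 - R^{2} R = 3 - R^{3}$)
$q = \frac{48}{65}$ ($q = \frac{\frac{9}{13} + \frac{6}{2}}{5} = \frac{9 \cdot \frac{1}{13} + 6 \cdot \frac{1}{2}}{5} = \frac{\frac{9}{13} + 3}{5} = \frac{1}{5} \cdot \frac{48}{13} = \frac{48}{65} \approx 0.73846$)
$W{\left(f \right)} = - \frac{147}{65} + f^{3}$ ($W{\left(f \right)} = \frac{48}{65} - \left(3 - f^{3}\right) = \frac{48}{65} + \left(-3 + f^{3}\right) = - \frac{147}{65} + f^{3}$)
$3962 + W{\left(-13 \right)} = 3962 + \left(- \frac{147}{65} + \left(-13\right)^{3}\right) = 3962 - \frac{142952}{65} = \frac{114578}{65}$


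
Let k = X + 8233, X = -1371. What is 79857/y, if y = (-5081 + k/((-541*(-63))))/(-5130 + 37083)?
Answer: -86968593183843/173168861 ≈ -5.0222e+5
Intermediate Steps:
k = 6862 (k = -1371 + 8233 = 6862)
y = -173168861/1089054099 (y = (-5081 + 6862/((-541*(-63))))/(-5130 + 37083) = (-5081 + 6862/34083)/31953 = (-5081 + 6862*(1/34083))*(1/31953) = (-5081 + 6862/34083)*(1/31953) = -173168861/34083*1/31953 = -173168861/1089054099 ≈ -0.15901)
79857/y = 79857/(-173168861/1089054099) = 79857*(-1089054099/173168861) = -86968593183843/173168861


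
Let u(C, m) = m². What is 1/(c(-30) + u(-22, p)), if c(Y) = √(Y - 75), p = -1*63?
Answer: 189/750146 - I*√105/15753066 ≈ 0.00025195 - 6.5047e-7*I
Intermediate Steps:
p = -63
c(Y) = √(-75 + Y)
1/(c(-30) + u(-22, p)) = 1/(√(-75 - 30) + (-63)²) = 1/(√(-105) + 3969) = 1/(I*√105 + 3969) = 1/(3969 + I*√105)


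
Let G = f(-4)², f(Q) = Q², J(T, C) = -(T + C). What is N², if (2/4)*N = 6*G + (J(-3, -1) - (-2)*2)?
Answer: 9535744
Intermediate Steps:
J(T, C) = -C - T (J(T, C) = -(C + T) = -C - T)
G = 256 (G = ((-4)²)² = 16² = 256)
N = 3088 (N = 2*(6*256 + ((-1*(-1) - 1*(-3)) - (-2)*2)) = 2*(1536 + ((1 + 3) - 1*(-4))) = 2*(1536 + (4 + 4)) = 2*(1536 + 8) = 2*1544 = 3088)
N² = 3088² = 9535744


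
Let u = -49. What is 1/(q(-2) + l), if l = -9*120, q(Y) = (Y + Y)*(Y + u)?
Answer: -1/876 ≈ -0.0011416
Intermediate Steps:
q(Y) = 2*Y*(-49 + Y) (q(Y) = (Y + Y)*(Y - 49) = (2*Y)*(-49 + Y) = 2*Y*(-49 + Y))
l = -1080
1/(q(-2) + l) = 1/(2*(-2)*(-49 - 2) - 1080) = 1/(2*(-2)*(-51) - 1080) = 1/(204 - 1080) = 1/(-876) = -1/876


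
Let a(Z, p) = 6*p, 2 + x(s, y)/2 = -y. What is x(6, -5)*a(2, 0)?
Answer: 0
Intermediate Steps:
x(s, y) = -4 - 2*y (x(s, y) = -4 + 2*(-y) = -4 - 2*y)
x(6, -5)*a(2, 0) = (-4 - 2*(-5))*(6*0) = (-4 + 10)*0 = 6*0 = 0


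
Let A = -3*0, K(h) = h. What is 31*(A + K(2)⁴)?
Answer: 496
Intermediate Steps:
A = 0
31*(A + K(2)⁴) = 31*(0 + 2⁴) = 31*(0 + 16) = 31*16 = 496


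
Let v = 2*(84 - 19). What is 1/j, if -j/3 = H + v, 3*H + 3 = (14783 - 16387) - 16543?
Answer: 1/17760 ≈ 5.6306e-5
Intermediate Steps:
v = 130 (v = 2*65 = 130)
H = -6050 (H = -1 + ((14783 - 16387) - 16543)/3 = -1 + (-1604 - 16543)/3 = -1 + (⅓)*(-18147) = -1 - 6049 = -6050)
j = 17760 (j = -3*(-6050 + 130) = -3*(-5920) = 17760)
1/j = 1/17760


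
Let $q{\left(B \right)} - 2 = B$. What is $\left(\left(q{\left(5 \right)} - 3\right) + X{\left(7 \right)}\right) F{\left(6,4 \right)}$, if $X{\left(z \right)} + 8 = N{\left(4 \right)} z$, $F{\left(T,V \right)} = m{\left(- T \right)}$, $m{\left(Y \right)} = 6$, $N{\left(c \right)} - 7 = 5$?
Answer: $480$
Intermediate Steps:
$q{\left(B \right)} = 2 + B$
$N{\left(c \right)} = 12$ ($N{\left(c \right)} = 7 + 5 = 12$)
$F{\left(T,V \right)} = 6$
$X{\left(z \right)} = -8 + 12 z$
$\left(\left(q{\left(5 \right)} - 3\right) + X{\left(7 \right)}\right) F{\left(6,4 \right)} = \left(\left(\left(2 + 5\right) - 3\right) + \left(-8 + 12 \cdot 7\right)\right) 6 = \left(\left(7 - 3\right) + \left(-8 + 84\right)\right) 6 = \left(4 + 76\right) 6 = 80 \cdot 6 = 480$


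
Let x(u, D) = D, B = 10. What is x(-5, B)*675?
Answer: 6750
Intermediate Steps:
x(-5, B)*675 = 10*675 = 6750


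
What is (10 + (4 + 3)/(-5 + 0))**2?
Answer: 1849/25 ≈ 73.960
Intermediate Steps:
(10 + (4 + 3)/(-5 + 0))**2 = (10 + 7/(-5))**2 = (10 + 7*(-1/5))**2 = (10 - 7/5)**2 = (43/5)**2 = 1849/25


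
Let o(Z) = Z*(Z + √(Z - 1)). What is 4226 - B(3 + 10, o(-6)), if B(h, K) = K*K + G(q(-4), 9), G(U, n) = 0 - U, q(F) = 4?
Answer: 3186 + 432*I*√7 ≈ 3186.0 + 1143.0*I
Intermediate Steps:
o(Z) = Z*(Z + √(-1 + Z))
G(U, n) = -U
B(h, K) = -4 + K² (B(h, K) = K*K - 1*4 = K² - 4 = -4 + K²)
4226 - B(3 + 10, o(-6)) = 4226 - (-4 + (-6*(-6 + √(-1 - 6)))²) = 4226 - (-4 + (-6*(-6 + √(-7)))²) = 4226 - (-4 + (-6*(-6 + I*√7))²) = 4226 - (-4 + (36 - 6*I*√7)²) = 4226 + (4 - (36 - 6*I*√7)²) = 4230 - (36 - 6*I*√7)²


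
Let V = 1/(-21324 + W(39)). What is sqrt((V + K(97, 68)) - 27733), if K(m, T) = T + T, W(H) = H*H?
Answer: 4*I*sqrt(676400416986)/19803 ≈ 166.12*I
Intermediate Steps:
W(H) = H**2
K(m, T) = 2*T
V = -1/19803 (V = 1/(-21324 + 39**2) = 1/(-21324 + 1521) = 1/(-19803) = -1/19803 ≈ -5.0497e-5)
sqrt((V + K(97, 68)) - 27733) = sqrt((-1/19803 + 2*68) - 27733) = sqrt((-1/19803 + 136) - 27733) = sqrt(2693207/19803 - 27733) = sqrt(-546503392/19803) = 4*I*sqrt(676400416986)/19803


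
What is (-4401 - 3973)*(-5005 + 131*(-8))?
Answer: 50687822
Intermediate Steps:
(-4401 - 3973)*(-5005 + 131*(-8)) = -8374*(-5005 - 1048) = -8374*(-6053) = 50687822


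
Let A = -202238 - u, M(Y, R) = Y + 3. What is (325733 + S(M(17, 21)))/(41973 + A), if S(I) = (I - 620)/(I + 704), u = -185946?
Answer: 58957523/4648261 ≈ 12.684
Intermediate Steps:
M(Y, R) = 3 + Y
S(I) = (-620 + I)/(704 + I)
A = -16292 (A = -202238 - 1*(-185946) = -202238 + 185946 = -16292)
(325733 + S(M(17, 21)))/(41973 + A) = (325733 + (-620 + (3 + 17))/(704 + (3 + 17)))/(41973 - 16292) = (325733 + (-620 + 20)/(704 + 20))/25681 = (325733 - 600/724)*(1/25681) = (325733 + (1/724)*(-600))*(1/25681) = (325733 - 150/181)*(1/25681) = (58957523/181)*(1/25681) = 58957523/4648261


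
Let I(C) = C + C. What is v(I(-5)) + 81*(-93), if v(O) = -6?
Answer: -7539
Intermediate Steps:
I(C) = 2*C
v(I(-5)) + 81*(-93) = -6 + 81*(-93) = -6 - 7533 = -7539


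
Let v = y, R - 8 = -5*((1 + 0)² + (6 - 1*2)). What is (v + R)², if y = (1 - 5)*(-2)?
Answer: 81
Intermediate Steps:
y = 8 (y = -4*(-2) = 8)
R = -17 (R = 8 - 5*((1 + 0)² + (6 - 1*2)) = 8 - 5*(1² + (6 - 2)) = 8 - 5*(1 + 4) = 8 - 5*5 = 8 - 25 = -17)
v = 8
(v + R)² = (8 - 17)² = (-9)² = 81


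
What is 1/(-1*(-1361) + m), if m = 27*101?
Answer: 1/4088 ≈ 0.00024462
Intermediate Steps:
m = 2727
1/(-1*(-1361) + m) = 1/(-1*(-1361) + 2727) = 1/(1361 + 2727) = 1/4088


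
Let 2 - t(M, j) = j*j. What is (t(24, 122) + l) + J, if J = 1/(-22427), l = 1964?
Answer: -289711987/22427 ≈ -12918.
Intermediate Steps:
t(M, j) = 2 - j² (t(M, j) = 2 - j*j = 2 - j²)
J = -1/22427 ≈ -4.4589e-5
(t(24, 122) + l) + J = ((2 - 1*122²) + 1964) - 1/22427 = ((2 - 1*14884) + 1964) - 1/22427 = ((2 - 14884) + 1964) - 1/22427 = (-14882 + 1964) - 1/22427 = -12918 - 1/22427 = -289711987/22427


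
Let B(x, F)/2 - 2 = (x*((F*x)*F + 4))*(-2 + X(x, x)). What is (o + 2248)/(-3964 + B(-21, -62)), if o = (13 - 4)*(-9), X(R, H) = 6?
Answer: 2167/13557000 ≈ 0.00015984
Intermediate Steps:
B(x, F) = 4 + 8*x*(4 + x*F²) (B(x, F) = 4 + 2*((x*((F*x)*F + 4))*(-2 + 6)) = 4 + 2*((x*(x*F² + 4))*4) = 4 + 2*((x*(4 + x*F²))*4) = 4 + 2*(4*x*(4 + x*F²)) = 4 + 8*x*(4 + x*F²))
o = -81 (o = 9*(-9) = -81)
(o + 2248)/(-3964 + B(-21, -62)) = (-81 + 2248)/(-3964 + (4 + 32*(-21) + 8*(-62)²*(-21)²)) = 2167/(-3964 + (4 - 672 + 8*3844*441)) = 2167/(-3964 + (4 - 672 + 13561632)) = 2167/(-3964 + 13560964) = 2167/13557000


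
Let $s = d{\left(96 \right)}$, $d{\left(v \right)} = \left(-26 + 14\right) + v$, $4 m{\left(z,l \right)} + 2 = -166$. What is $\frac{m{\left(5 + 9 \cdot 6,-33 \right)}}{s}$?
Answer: $- \frac{1}{2} \approx -0.5$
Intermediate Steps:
$m{\left(z,l \right)} = -42$ ($m{\left(z,l \right)} = - \frac{1}{2} + \frac{1}{4} \left(-166\right) = - \frac{1}{2} - \frac{83}{2} = -42$)
$d{\left(v \right)} = -12 + v$
$s = 84$ ($s = -12 + 96 = 84$)
$\frac{m{\left(5 + 9 \cdot 6,-33 \right)}}{s} = - \frac{42}{84} = \left(-42\right) \frac{1}{84} = - \frac{1}{2}$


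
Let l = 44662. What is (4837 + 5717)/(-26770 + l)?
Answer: 1759/2982 ≈ 0.58987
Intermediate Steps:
(4837 + 5717)/(-26770 + l) = (4837 + 5717)/(-26770 + 44662) = 10554/17892 = 10554*(1/17892) = 1759/2982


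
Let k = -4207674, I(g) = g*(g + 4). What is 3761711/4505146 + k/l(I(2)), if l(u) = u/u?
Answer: -18956181928693/4505146 ≈ -4.2077e+6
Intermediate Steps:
I(g) = g*(4 + g)
l(u) = 1
3761711/4505146 + k/l(I(2)) = 3761711/4505146 - 4207674/1 = 3761711*(1/4505146) - 4207674*1 = 3761711/4505146 - 4207674 = -18956181928693/4505146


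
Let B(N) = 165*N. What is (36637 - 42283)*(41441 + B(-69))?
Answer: -169696176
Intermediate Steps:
(36637 - 42283)*(41441 + B(-69)) = (36637 - 42283)*(41441 + 165*(-69)) = -5646*(41441 - 11385) = -5646*30056 = -169696176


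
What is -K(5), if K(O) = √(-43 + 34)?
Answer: -3*I ≈ -3.0*I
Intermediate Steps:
K(O) = 3*I (K(O) = √(-9) = 3*I)
-K(5) = -3*I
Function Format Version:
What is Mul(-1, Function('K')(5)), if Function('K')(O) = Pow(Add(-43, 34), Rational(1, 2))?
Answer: Mul(-3, I) ≈ Mul(-3.0000, I)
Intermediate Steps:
Function('K')(O) = Mul(3, I) (Function('K')(O) = Pow(-9, Rational(1, 2)) = Mul(3, I))
Mul(-1, Function('K')(5)) = Mul(-1, Mul(3, I)) = Mul(-3, I)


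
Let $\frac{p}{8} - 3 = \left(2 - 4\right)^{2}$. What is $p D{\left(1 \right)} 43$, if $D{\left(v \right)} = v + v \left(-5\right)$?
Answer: $-9632$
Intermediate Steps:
$D{\left(v \right)} = - 4 v$ ($D{\left(v \right)} = v - 5 v = - 4 v$)
$p = 56$ ($p = 24 + 8 \left(2 - 4\right)^{2} = 24 + 8 \left(-2\right)^{2} = 24 + 8 \cdot 4 = 24 + 32 = 56$)
$p D{\left(1 \right)} 43 = 56 \left(\left(-4\right) 1\right) 43 = 56 \left(-4\right) 43 = \left(-224\right) 43 = -9632$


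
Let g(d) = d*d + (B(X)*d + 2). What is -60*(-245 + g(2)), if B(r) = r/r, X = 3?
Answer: 14220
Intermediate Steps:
B(r) = 1
g(d) = 2 + d + d² (g(d) = d*d + (1*d + 2) = d² + (d + 2) = d² + (2 + d) = 2 + d + d²)
-60*(-245 + g(2)) = -60*(-245 + (2 + 2 + 2²)) = -60*(-245 + (2 + 2 + 4)) = -60*(-245 + 8) = -60*(-237) = 14220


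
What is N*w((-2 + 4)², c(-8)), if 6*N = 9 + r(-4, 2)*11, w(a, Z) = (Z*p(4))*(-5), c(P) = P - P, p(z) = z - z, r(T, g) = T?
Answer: 0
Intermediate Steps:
p(z) = 0
c(P) = 0
w(a, Z) = 0 (w(a, Z) = (Z*0)*(-5) = 0*(-5) = 0)
N = -35/6 (N = (9 - 4*11)/6 = (9 - 44)/6 = (⅙)*(-35) = -35/6 ≈ -5.8333)
N*w((-2 + 4)², c(-8)) = -35/6*0 = 0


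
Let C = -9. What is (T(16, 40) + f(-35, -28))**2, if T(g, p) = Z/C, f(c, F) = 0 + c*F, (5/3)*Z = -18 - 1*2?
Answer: 8667136/9 ≈ 9.6302e+5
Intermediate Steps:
Z = -12 (Z = 3*(-18 - 1*2)/5 = 3*(-18 - 2)/5 = (3/5)*(-20) = -12)
f(c, F) = F*c (f(c, F) = 0 + F*c = F*c)
T(g, p) = 4/3 (T(g, p) = -12/(-9) = -12*(-1/9) = 4/3)
(T(16, 40) + f(-35, -28))**2 = (4/3 - 28*(-35))**2 = (4/3 + 980)**2 = (2944/3)**2 = 8667136/9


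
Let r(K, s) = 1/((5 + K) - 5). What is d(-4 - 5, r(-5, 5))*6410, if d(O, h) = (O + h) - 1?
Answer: -65382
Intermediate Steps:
r(K, s) = 1/K
d(O, h) = -1 + O + h
d(-4 - 5, r(-5, 5))*6410 = (-1 + (-4 - 5) + 1/(-5))*6410 = (-1 - 9 - ⅕)*6410 = -51/5*6410 = -65382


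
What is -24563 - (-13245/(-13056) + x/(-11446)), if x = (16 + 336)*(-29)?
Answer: -611825740901/24906496 ≈ -24565.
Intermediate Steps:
x = -10208 (x = 352*(-29) = -10208)
-24563 - (-13245/(-13056) + x/(-11446)) = -24563 - (-13245/(-13056) - 10208/(-11446)) = -24563 - (-13245*(-1/13056) - 10208*(-1/11446)) = -24563 - (4415/4352 + 5104/5723) = -24563 - 1*47479653/24906496 = -24563 - 47479653/24906496 = -611825740901/24906496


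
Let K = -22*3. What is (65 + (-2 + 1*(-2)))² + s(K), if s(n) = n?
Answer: 3655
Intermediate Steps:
K = -66
(65 + (-2 + 1*(-2)))² + s(K) = (65 + (-2 + 1*(-2)))² - 66 = (65 + (-2 - 2))² - 66 = (65 - 4)² - 66 = 61² - 66 = 3721 - 66 = 3655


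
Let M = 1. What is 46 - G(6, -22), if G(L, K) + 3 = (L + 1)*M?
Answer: 42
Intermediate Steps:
G(L, K) = -2 + L (G(L, K) = -3 + (L + 1)*1 = -3 + (1 + L)*1 = -3 + (1 + L) = -2 + L)
46 - G(6, -22) = 46 - (-2 + 6) = 46 - 1*4 = 46 - 4 = 42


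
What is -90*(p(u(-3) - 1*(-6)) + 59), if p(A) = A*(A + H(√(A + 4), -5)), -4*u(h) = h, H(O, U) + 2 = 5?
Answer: -89865/8 ≈ -11233.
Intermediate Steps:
H(O, U) = 3 (H(O, U) = -2 + 5 = 3)
u(h) = -h/4
p(A) = A*(3 + A) (p(A) = A*(A + 3) = A*(3 + A))
-90*(p(u(-3) - 1*(-6)) + 59) = -90*((-¼*(-3) - 1*(-6))*(3 + (-¼*(-3) - 1*(-6))) + 59) = -90*((¾ + 6)*(3 + (¾ + 6)) + 59) = -90*(27*(3 + 27/4)/4 + 59) = -90*((27/4)*(39/4) + 59) = -90*(1053/16 + 59) = -90*1997/16 = -89865/8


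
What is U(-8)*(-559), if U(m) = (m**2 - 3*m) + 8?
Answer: -53664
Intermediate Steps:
U(m) = 8 + m**2 - 3*m
U(-8)*(-559) = (8 + (-8)**2 - 3*(-8))*(-559) = (8 + 64 + 24)*(-559) = 96*(-559) = -53664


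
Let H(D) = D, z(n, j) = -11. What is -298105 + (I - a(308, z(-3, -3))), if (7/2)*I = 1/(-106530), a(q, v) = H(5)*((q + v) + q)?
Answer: -112277826151/372855 ≈ -3.0113e+5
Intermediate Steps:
a(q, v) = 5*v + 10*q (a(q, v) = 5*((q + v) + q) = 5*(v + 2*q) = 5*v + 10*q)
I = -1/372855 (I = (2/7)/(-106530) = (2/7)*(-1/106530) = -1/372855 ≈ -2.6820e-6)
-298105 + (I - a(308, z(-3, -3))) = -298105 + (-1/372855 - (5*(-11) + 10*308)) = -298105 + (-1/372855 - (-55 + 3080)) = -298105 + (-1/372855 - 1*3025) = -298105 + (-1/372855 - 3025) = -298105 - 1127886376/372855 = -112277826151/372855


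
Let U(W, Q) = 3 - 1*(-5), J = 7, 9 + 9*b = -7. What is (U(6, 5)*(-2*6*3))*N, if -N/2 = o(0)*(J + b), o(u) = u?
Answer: 0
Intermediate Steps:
b = -16/9 (b = -1 + (1/9)*(-7) = -1 - 7/9 = -16/9 ≈ -1.7778)
U(W, Q) = 8 (U(W, Q) = 3 + 5 = 8)
N = 0 (N = -0*(7 - 16/9) = -0*47/9 = -2*0 = 0)
(U(6, 5)*(-2*6*3))*N = (8*(-2*6*3))*0 = (8*(-12*3))*0 = (8*(-36))*0 = -288*0 = 0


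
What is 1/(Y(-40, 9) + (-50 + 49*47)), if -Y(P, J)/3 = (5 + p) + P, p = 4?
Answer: 1/2346 ≈ 0.00042626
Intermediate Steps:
Y(P, J) = -27 - 3*P (Y(P, J) = -3*((5 + 4) + P) = -3*(9 + P) = -27 - 3*P)
1/(Y(-40, 9) + (-50 + 49*47)) = 1/((-27 - 3*(-40)) + (-50 + 49*47)) = 1/((-27 + 120) + (-50 + 2303)) = 1/(93 + 2253) = 1/2346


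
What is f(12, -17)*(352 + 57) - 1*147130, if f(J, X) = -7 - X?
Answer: -143040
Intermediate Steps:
f(12, -17)*(352 + 57) - 1*147130 = (-7 - 1*(-17))*(352 + 57) - 1*147130 = (-7 + 17)*409 - 147130 = 10*409 - 147130 = 4090 - 147130 = -143040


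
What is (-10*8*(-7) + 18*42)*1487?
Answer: 1956892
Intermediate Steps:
(-10*8*(-7) + 18*42)*1487 = (-80*(-7) + 756)*1487 = (560 + 756)*1487 = 1316*1487 = 1956892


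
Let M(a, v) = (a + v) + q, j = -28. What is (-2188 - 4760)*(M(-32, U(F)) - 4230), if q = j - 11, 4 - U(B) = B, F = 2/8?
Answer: 29857293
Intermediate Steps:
F = 1/4 (F = 2*(1/8) = 1/4 ≈ 0.25000)
U(B) = 4 - B
q = -39 (q = -28 - 11 = -39)
M(a, v) = -39 + a + v (M(a, v) = (a + v) - 39 = -39 + a + v)
(-2188 - 4760)*(M(-32, U(F)) - 4230) = (-2188 - 4760)*((-39 - 32 + (4 - 1*1/4)) - 4230) = -6948*((-39 - 32 + (4 - 1/4)) - 4230) = -6948*((-39 - 32 + 15/4) - 4230) = -6948*(-269/4 - 4230) = -6948*(-17189/4) = 29857293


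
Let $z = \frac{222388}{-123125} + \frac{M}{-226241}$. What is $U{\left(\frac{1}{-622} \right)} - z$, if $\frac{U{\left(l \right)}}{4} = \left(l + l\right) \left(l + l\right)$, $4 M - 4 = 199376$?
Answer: $\frac{5460055314285393}{2694252740573125} \approx 2.0266$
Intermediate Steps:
$M = 49845$ ($M = 1 + \frac{1}{4} \cdot 199376 = 1 + 49844 = 49845$)
$U{\left(l \right)} = 16 l^{2}$ ($U{\left(l \right)} = 4 \left(l + l\right) \left(l + l\right) = 4 \cdot 2 l 2 l = 4 \cdot 4 l^{2} = 16 l^{2}$)
$z = - \frac{56450449133}{27855923125}$ ($z = \frac{222388}{-123125} + \frac{49845}{-226241} = 222388 \left(- \frac{1}{123125}\right) + 49845 \left(- \frac{1}{226241}\right) = - \frac{222388}{123125} - \frac{49845}{226241} = - \frac{56450449133}{27855923125} \approx -2.0265$)
$U{\left(\frac{1}{-622} \right)} - z = 16 \left(\frac{1}{-622}\right)^{2} - - \frac{56450449133}{27855923125} = 16 \left(- \frac{1}{622}\right)^{2} + \frac{56450449133}{27855923125} = 16 \cdot \frac{1}{386884} + \frac{56450449133}{27855923125} = \frac{4}{96721} + \frac{56450449133}{27855923125} = \frac{5460055314285393}{2694252740573125}$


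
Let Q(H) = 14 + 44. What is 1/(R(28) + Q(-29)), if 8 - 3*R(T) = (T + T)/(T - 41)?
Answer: 39/2422 ≈ 0.016102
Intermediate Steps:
Q(H) = 58
R(T) = 8/3 - 2*T/(3*(-41 + T)) (R(T) = 8/3 - (T + T)/(3*(T - 41)) = 8/3 - 2*T/(3*(-41 + T)))
1/(R(28) + Q(-29)) = 1/(2*(-164 + 3*28)/(3*(-41 + 28)) + 58) = 1/((2/3)*(-164 + 84)/(-13) + 58) = 1/((2/3)*(-1/13)*(-80) + 58) = 1/(160/39 + 58) = 1/(2422/39) = 39/2422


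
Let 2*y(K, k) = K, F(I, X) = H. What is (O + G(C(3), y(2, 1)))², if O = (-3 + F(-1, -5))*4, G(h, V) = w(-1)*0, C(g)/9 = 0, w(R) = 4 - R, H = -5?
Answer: 1024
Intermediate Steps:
F(I, X) = -5
y(K, k) = K/2
C(g) = 0 (C(g) = 9*0 = 0)
G(h, V) = 0 (G(h, V) = (4 - 1*(-1))*0 = (4 + 1)*0 = 5*0 = 0)
O = -32 (O = (-3 - 5)*4 = -8*4 = -32)
(O + G(C(3), y(2, 1)))² = (-32 + 0)² = (-32)² = 1024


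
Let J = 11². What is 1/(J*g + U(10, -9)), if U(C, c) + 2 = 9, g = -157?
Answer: -1/18990 ≈ -5.2659e-5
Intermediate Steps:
J = 121
U(C, c) = 7 (U(C, c) = -2 + 9 = 7)
1/(J*g + U(10, -9)) = 1/(121*(-157) + 7) = 1/(-18997 + 7) = 1/(-18990) = -1/18990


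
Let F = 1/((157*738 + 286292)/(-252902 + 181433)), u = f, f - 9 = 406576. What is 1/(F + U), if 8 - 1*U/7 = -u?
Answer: 402158/1144602322389 ≈ 3.5135e-7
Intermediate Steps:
f = 406585 (f = 9 + 406576 = 406585)
u = 406585
U = 2846151 (U = 56 - (-7)*406585 = 56 - 7*(-406585) = 56 + 2846095 = 2846151)
F = -71469/402158 (F = 1/((115866 + 286292)/(-71469)) = 1/(402158*(-1/71469)) = 1/(-402158/71469) = -71469/402158 ≈ -0.17771)
1/(F + U) = 1/(-71469/402158 + 2846151) = 1/(1144602322389/402158) = 402158/1144602322389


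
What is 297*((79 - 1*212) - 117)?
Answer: -74250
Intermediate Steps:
297*((79 - 1*212) - 117) = 297*((79 - 212) - 117) = 297*(-133 - 117) = 297*(-250) = -74250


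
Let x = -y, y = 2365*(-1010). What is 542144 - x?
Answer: -1846506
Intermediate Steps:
y = -2388650
x = 2388650 (x = -1*(-2388650) = 2388650)
542144 - x = 542144 - 1*2388650 = 542144 - 2388650 = -1846506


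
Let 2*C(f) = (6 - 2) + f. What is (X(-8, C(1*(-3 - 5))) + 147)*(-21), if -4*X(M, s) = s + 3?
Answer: -12327/4 ≈ -3081.8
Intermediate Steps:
C(f) = 2 + f/2 (C(f) = ((6 - 2) + f)/2 = (4 + f)/2 = 2 + f/2)
X(M, s) = -3/4 - s/4 (X(M, s) = -(s + 3)/4 = -(3 + s)/4 = -3/4 - s/4)
(X(-8, C(1*(-3 - 5))) + 147)*(-21) = ((-3/4 - (2 + (1*(-3 - 5))/2)/4) + 147)*(-21) = ((-3/4 - (2 + (1*(-8))/2)/4) + 147)*(-21) = ((-3/4 - (2 + (1/2)*(-8))/4) + 147)*(-21) = ((-3/4 - (2 - 4)/4) + 147)*(-21) = ((-3/4 - 1/4*(-2)) + 147)*(-21) = ((-3/4 + 1/2) + 147)*(-21) = (-1/4 + 147)*(-21) = (587/4)*(-21) = -12327/4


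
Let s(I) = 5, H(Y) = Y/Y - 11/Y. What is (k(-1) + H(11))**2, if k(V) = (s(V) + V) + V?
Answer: 9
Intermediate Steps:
H(Y) = 1 - 11/Y
k(V) = 5 + 2*V (k(V) = (5 + V) + V = 5 + 2*V)
(k(-1) + H(11))**2 = ((5 + 2*(-1)) + (-11 + 11)/11)**2 = ((5 - 2) + (1/11)*0)**2 = (3 + 0)**2 = 3**2 = 9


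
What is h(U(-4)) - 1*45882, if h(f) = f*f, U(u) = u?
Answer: -45866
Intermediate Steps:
h(f) = f**2
h(U(-4)) - 1*45882 = (-4)**2 - 1*45882 = 16 - 45882 = -45866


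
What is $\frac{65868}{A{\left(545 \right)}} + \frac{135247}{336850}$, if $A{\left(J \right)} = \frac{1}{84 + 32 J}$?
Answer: $\frac{388816129894447}{336850} \approx 1.1543 \cdot 10^{9}$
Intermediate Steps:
$\frac{65868}{A{\left(545 \right)}} + \frac{135247}{336850} = \frac{65868}{\frac{1}{4} \frac{1}{21 + 8 \cdot 545}} + \frac{135247}{336850} = \frac{65868}{\frac{1}{4} \frac{1}{21 + 4360}} + 135247 \cdot \frac{1}{336850} = \frac{65868}{\frac{1}{4} \cdot \frac{1}{4381}} + \frac{135247}{336850} = 65868 \frac{1}{\frac{1}{17524}} + \frac{135247}{336850} = 65868 \cdot 17524 + \frac{135247}{336850} = 1154270832 + \frac{135247}{336850} = \frac{388816129894447}{336850}$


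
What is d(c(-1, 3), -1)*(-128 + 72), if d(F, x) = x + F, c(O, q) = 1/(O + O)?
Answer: 84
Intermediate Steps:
c(O, q) = 1/(2*O)
d(F, x) = F + x
d(c(-1, 3), -1)*(-128 + 72) = ((1/2)/(-1) - 1)*(-128 + 72) = ((1/2)*(-1) - 1)*(-56) = (-1/2 - 1)*(-56) = -3/2*(-56) = 84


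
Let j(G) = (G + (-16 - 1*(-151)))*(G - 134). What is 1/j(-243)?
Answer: 1/40716 ≈ 2.4560e-5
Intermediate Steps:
j(G) = (-134 + G)*(135 + G) (j(G) = (G + (-16 + 151))*(-134 + G) = (G + 135)*(-134 + G) = (135 + G)*(-134 + G) = (-134 + G)*(135 + G))
1/j(-243) = 1/(-18090 - 243 + (-243)²) = 1/(-18090 - 243 + 59049) = 1/40716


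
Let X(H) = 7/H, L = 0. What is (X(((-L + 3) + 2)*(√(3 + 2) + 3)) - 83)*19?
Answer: -31141/20 - 133*√5/20 ≈ -1571.9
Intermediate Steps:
(X(((-L + 3) + 2)*(√(3 + 2) + 3)) - 83)*19 = (7/((((-1*0 + 3) + 2)*(√(3 + 2) + 3))) - 83)*19 = (7/((((0 + 3) + 2)*(√5 + 3))) - 83)*19 = (7/(((3 + 2)*(3 + √5))) - 83)*19 = (7/((5*(3 + √5))) - 83)*19 = (7/(15 + 5*√5) - 83)*19 = (-83 + 7/(15 + 5*√5))*19 = -1577 + 133/(15 + 5*√5)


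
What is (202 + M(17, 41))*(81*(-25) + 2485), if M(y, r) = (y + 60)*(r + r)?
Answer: 2997360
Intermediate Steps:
M(y, r) = 2*r*(60 + y) (M(y, r) = (60 + y)*(2*r) = 2*r*(60 + y))
(202 + M(17, 41))*(81*(-25) + 2485) = (202 + 2*41*(60 + 17))*(81*(-25) + 2485) = (202 + 2*41*77)*(-2025 + 2485) = (202 + 6314)*460 = 6516*460 = 2997360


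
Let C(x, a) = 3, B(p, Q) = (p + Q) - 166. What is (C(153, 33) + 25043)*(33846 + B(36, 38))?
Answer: 845402684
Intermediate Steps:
B(p, Q) = -166 + Q + p (B(p, Q) = (Q + p) - 166 = -166 + Q + p)
(C(153, 33) + 25043)*(33846 + B(36, 38)) = (3 + 25043)*(33846 + (-166 + 38 + 36)) = 25046*(33846 - 92) = 25046*33754 = 845402684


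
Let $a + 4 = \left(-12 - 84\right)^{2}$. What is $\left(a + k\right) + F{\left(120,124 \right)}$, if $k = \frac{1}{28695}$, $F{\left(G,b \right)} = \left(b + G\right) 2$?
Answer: $\frac{278341501}{28695} \approx 9700.0$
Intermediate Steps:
$F{\left(G,b \right)} = 2 G + 2 b$ ($F{\left(G,b \right)} = \left(G + b\right) 2 = 2 G + 2 b$)
$k = \frac{1}{28695} \approx 3.4849 \cdot 10^{-5}$
$a = 9212$ ($a = -4 + \left(-12 - 84\right)^{2} = -4 + \left(-96\right)^{2} = -4 + 9216 = 9212$)
$\left(a + k\right) + F{\left(120,124 \right)} = \left(9212 + \frac{1}{28695}\right) + \left(2 \cdot 120 + 2 \cdot 124\right) = \frac{264338341}{28695} + \left(240 + 248\right) = \frac{264338341}{28695} + 488 = \frac{278341501}{28695}$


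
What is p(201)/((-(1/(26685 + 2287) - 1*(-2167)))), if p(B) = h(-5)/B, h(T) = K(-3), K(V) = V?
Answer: 28972/4206415775 ≈ 6.8876e-6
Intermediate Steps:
h(T) = -3
p(B) = -3/B
p(201)/((-(1/(26685 + 2287) - 1*(-2167)))) = (-3/201)/((-(1/(26685 + 2287) - 1*(-2167)))) = (-3*1/201)/((-(1/28972 + 2167))) = -(-1/(1/28972 + 2167))/67 = -1/(67*((-1*62782325/28972))) = -1/(67*(-62782325/28972)) = -1/67*(-28972/62782325) = 28972/4206415775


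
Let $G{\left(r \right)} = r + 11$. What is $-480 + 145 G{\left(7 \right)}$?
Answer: $2130$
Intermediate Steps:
$G{\left(r \right)} = 11 + r$
$-480 + 145 G{\left(7 \right)} = -480 + 145 \left(11 + 7\right) = -480 + 145 \cdot 18 = -480 + 2610 = 2130$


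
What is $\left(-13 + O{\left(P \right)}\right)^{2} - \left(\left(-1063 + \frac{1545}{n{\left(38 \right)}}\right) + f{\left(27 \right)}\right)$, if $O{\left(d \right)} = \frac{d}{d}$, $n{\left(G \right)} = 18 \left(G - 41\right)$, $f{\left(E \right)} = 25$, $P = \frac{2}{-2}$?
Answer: $\frac{21791}{18} \approx 1210.6$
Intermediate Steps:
$P = -1$ ($P = 2 \left(- \frac{1}{2}\right) = -1$)
$n{\left(G \right)} = -738 + 18 G$ ($n{\left(G \right)} = 18 \left(-41 + G\right) = -738 + 18 G$)
$O{\left(d \right)} = 1$
$\left(-13 + O{\left(P \right)}\right)^{2} - \left(\left(-1063 + \frac{1545}{n{\left(38 \right)}}\right) + f{\left(27 \right)}\right) = \left(-13 + 1\right)^{2} - \left(\left(-1063 + \frac{1545}{-738 + 18 \cdot 38}\right) + 25\right) = \left(-12\right)^{2} - \left(\left(-1063 + \frac{1545}{-738 + 684}\right) + 25\right) = 144 - \left(\left(-1063 + \frac{1545}{-54}\right) + 25\right) = 144 - \left(\left(-1063 + 1545 \left(- \frac{1}{54}\right)\right) + 25\right) = 144 - \left(\left(-1063 - \frac{515}{18}\right) + 25\right) = 144 - \left(- \frac{19649}{18} + 25\right) = 144 - - \frac{19199}{18} = 144 + \frac{19199}{18} = \frac{21791}{18}$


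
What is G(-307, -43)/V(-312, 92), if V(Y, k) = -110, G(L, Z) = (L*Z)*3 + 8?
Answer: -3601/10 ≈ -360.10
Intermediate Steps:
G(L, Z) = 8 + 3*L*Z (G(L, Z) = 3*L*Z + 8 = 8 + 3*L*Z)
G(-307, -43)/V(-312, 92) = (8 + 3*(-307)*(-43))/(-110) = (8 + 39603)*(-1/110) = 39611*(-1/110) = -3601/10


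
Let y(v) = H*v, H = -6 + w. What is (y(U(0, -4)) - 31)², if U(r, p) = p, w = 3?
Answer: 361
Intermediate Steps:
H = -3 (H = -6 + 3 = -3)
y(v) = -3*v
(y(U(0, -4)) - 31)² = (-3*(-4) - 31)² = (12 - 31)² = (-19)² = 361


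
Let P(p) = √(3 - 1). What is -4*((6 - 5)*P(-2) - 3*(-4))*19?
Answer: -912 - 76*√2 ≈ -1019.5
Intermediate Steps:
P(p) = √2
-4*((6 - 5)*P(-2) - 3*(-4))*19 = -4*((6 - 5)*√2 - 3*(-4))*19 = -4*(1*√2 + 12)*19 = -4*(√2 + 12)*19 = -4*(12 + √2)*19 = (-48 - 4*√2)*19 = -912 - 76*√2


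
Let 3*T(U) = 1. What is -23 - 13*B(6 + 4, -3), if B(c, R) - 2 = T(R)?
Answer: -160/3 ≈ -53.333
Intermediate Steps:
T(U) = ⅓ (T(U) = (⅓)*1 = ⅓)
B(c, R) = 7/3 (B(c, R) = 2 + ⅓ = 7/3)
-23 - 13*B(6 + 4, -3) = -23 - 13*7/3 = -23 - 91/3 = -160/3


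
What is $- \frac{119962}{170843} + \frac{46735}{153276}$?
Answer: $- \frac{10402947907}{26186131668} \approx -0.39727$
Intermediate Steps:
$- \frac{119962}{170843} + \frac{46735}{153276} = - \frac{10402947907}{26186131668}$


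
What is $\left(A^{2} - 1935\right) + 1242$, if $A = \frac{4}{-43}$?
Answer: $- \frac{1281341}{1849} \approx -692.99$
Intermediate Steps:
$A = - \frac{4}{43}$ ($A = 4 \left(- \frac{1}{43}\right) = - \frac{4}{43} \approx -0.093023$)
$\left(A^{2} - 1935\right) + 1242 = \left(\left(- \frac{4}{43}\right)^{2} - 1935\right) + 1242 = \left(\frac{16}{1849} - 1935\right) + 1242 = - \frac{3577799}{1849} + 1242 = - \frac{1281341}{1849}$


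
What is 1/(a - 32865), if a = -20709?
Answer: -1/53574 ≈ -1.8666e-5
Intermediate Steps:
1/(a - 32865) = 1/(-20709 - 32865) = 1/(-53574) = -1/53574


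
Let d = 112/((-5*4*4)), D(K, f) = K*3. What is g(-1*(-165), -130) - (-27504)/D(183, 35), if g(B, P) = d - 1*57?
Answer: -2532/305 ≈ -8.3016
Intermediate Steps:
D(K, f) = 3*K
d = -7/5 (d = 112/((-20*4)) = 112/(-80) = 112*(-1/80) = -7/5 ≈ -1.4000)
g(B, P) = -292/5 (g(B, P) = -7/5 - 1*57 = -7/5 - 57 = -292/5)
g(-1*(-165), -130) - (-27504)/D(183, 35) = -292/5 - (-27504)/(3*183) = -292/5 - (-27504)/549 = -292/5 - 1*(-3056/61) = -292/5 + 3056/61 = -2532/305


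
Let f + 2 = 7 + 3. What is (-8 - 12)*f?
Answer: -160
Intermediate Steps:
f = 8 (f = -2 + (7 + 3) = -2 + 10 = 8)
(-8 - 12)*f = (-8 - 12)*8 = -20*8 = -160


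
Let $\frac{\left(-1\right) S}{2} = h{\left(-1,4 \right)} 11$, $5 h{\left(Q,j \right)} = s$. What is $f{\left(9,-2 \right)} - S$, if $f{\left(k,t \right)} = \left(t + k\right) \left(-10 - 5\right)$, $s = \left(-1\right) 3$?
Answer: $- \frac{591}{5} \approx -118.2$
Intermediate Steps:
$s = -3$
$f{\left(k,t \right)} = - 15 k - 15 t$ ($f{\left(k,t \right)} = \left(k + t\right) \left(-15\right) = - 15 k - 15 t$)
$h{\left(Q,j \right)} = - \frac{3}{5}$ ($h{\left(Q,j \right)} = \frac{1}{5} \left(-3\right) = - \frac{3}{5}$)
$S = \frac{66}{5}$ ($S = - 2 \left(\left(- \frac{3}{5}\right) 11\right) = \left(-2\right) \left(- \frac{33}{5}\right) = \frac{66}{5} \approx 13.2$)
$f{\left(9,-2 \right)} - S = \left(\left(-15\right) 9 - -30\right) - \frac{66}{5} = \left(-135 + 30\right) - \frac{66}{5} = -105 - \frac{66}{5} = - \frac{591}{5}$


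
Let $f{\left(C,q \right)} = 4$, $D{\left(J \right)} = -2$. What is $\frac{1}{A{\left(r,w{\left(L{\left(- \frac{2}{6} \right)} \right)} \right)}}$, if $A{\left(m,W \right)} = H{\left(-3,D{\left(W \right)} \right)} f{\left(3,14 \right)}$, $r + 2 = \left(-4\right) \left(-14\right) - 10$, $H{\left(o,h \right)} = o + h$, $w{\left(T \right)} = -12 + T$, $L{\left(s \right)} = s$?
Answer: $- \frac{1}{20} \approx -0.05$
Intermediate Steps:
$H{\left(o,h \right)} = h + o$
$r = 44$ ($r = -2 - -46 = -2 + \left(56 - 10\right) = -2 + 46 = 44$)
$A{\left(m,W \right)} = -20$ ($A{\left(m,W \right)} = \left(-2 - 3\right) 4 = \left(-5\right) 4 = -20$)
$\frac{1}{A{\left(r,w{\left(L{\left(- \frac{2}{6} \right)} \right)} \right)}} = \frac{1}{-20} = - \frac{1}{20}$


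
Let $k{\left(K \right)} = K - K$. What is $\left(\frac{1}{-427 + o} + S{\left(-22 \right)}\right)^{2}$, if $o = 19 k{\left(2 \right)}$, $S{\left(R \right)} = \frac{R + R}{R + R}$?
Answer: $\frac{181476}{182329} \approx 0.99532$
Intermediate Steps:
$k{\left(K \right)} = 0$
$S{\left(R \right)} = 1$ ($S{\left(R \right)} = \frac{2 R}{2 R} = 2 R \frac{1}{2 R} = 1$)
$o = 0$ ($o = 19 \cdot 0 = 0$)
$\left(\frac{1}{-427 + o} + S{\left(-22 \right)}\right)^{2} = \left(\frac{1}{-427 + 0} + 1\right)^{2} = \left(\frac{1}{-427} + 1\right)^{2} = \left(- \frac{1}{427} + 1\right)^{2} = \left(\frac{426}{427}\right)^{2} = \frac{181476}{182329}$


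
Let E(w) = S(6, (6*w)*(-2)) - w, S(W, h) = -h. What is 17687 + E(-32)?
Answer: 17335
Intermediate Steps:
E(w) = 11*w (E(w) = -6*w*(-2) - w = -(-12)*w - w = 12*w - w = 11*w)
17687 + E(-32) = 17687 + 11*(-32) = 17687 - 352 = 17335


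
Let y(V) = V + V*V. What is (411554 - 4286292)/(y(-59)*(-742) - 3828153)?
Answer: 553534/909611 ≈ 0.60854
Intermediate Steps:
y(V) = V + V²
(411554 - 4286292)/(y(-59)*(-742) - 3828153) = (411554 - 4286292)/(-59*(1 - 59)*(-742) - 3828153) = -3874738/(-59*(-58)*(-742) - 3828153) = -3874738/(3422*(-742) - 3828153) = -3874738/(-2539124 - 3828153) = -3874738/(-6367277) = -3874738*(-1/6367277) = 553534/909611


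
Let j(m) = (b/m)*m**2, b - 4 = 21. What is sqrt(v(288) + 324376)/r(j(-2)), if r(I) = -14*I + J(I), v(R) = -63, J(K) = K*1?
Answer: sqrt(324313)/650 ≈ 0.87613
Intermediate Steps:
b = 25 (b = 4 + 21 = 25)
J(K) = K
j(m) = 25*m (j(m) = (25/m)*m**2 = 25*m)
r(I) = -13*I (r(I) = -14*I + I = -13*I)
sqrt(v(288) + 324376)/r(j(-2)) = sqrt(-63 + 324376)/((-325*(-2))) = sqrt(324313)/((-13*(-50))) = sqrt(324313)/650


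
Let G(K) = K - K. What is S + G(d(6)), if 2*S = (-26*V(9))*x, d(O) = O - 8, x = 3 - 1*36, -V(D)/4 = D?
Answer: -15444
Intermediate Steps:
V(D) = -4*D
x = -33 (x = 3 - 36 = -33)
d(O) = -8 + O
G(K) = 0
S = -15444 (S = (-(-104)*9*(-33))/2 = (-26*(-36)*(-33))/2 = (936*(-33))/2 = (½)*(-30888) = -15444)
S + G(d(6)) = -15444 + 0 = -15444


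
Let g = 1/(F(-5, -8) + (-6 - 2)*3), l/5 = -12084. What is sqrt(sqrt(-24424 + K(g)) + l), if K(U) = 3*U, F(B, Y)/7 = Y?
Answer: sqrt(-6042000 + 5*I*sqrt(9769615))/10 ≈ 0.3179 + 245.8*I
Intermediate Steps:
l = -60420 (l = 5*(-12084) = -60420)
F(B, Y) = 7*Y
g = -1/80 (g = 1/(7*(-8) + (-6 - 2)*3) = 1/(-56 - 8*3) = 1/(-56 - 24) = 1/(-80) = -1/80 ≈ -0.012500)
sqrt(sqrt(-24424 + K(g)) + l) = sqrt(sqrt(-24424 + 3*(-1/80)) - 60420) = sqrt(sqrt(-24424 - 3/80) - 60420) = sqrt(sqrt(-1953923/80) - 60420) = sqrt(I*sqrt(9769615)/20 - 60420) = sqrt(-60420 + I*sqrt(9769615)/20)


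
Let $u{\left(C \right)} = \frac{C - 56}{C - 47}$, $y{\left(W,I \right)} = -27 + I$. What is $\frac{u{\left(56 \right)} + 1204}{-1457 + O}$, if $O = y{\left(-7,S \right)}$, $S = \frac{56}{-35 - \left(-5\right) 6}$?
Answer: $- \frac{215}{267} \approx -0.80524$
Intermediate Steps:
$S = - \frac{56}{5}$ ($S = \frac{56}{-35 - -30} = \frac{56}{-35 + 30} = \frac{56}{-5} = 56 \left(- \frac{1}{5}\right) = - \frac{56}{5} \approx -11.2$)
$u{\left(C \right)} = \frac{-56 + C}{-47 + C}$
$O = - \frac{191}{5}$ ($O = -27 - \frac{56}{5} = - \frac{191}{5} \approx -38.2$)
$\frac{u{\left(56 \right)} + 1204}{-1457 + O} = \frac{\frac{-56 + 56}{-47 + 56} + 1204}{-1457 - \frac{191}{5}} = \frac{\frac{1}{9} \cdot 0 + 1204}{- \frac{7476}{5}} = \left(\frac{1}{9} \cdot 0 + 1204\right) \left(- \frac{5}{7476}\right) = \left(0 + 1204\right) \left(- \frac{5}{7476}\right) = 1204 \left(- \frac{5}{7476}\right) = - \frac{215}{267}$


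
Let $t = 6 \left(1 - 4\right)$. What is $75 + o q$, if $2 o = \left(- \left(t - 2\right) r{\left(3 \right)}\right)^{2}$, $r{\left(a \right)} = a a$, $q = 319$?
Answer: $5167875$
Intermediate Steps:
$r{\left(a \right)} = a^{2}$
$t = -18$ ($t = 6 \left(-3\right) = -18$)
$o = 16200$ ($o = \frac{\left(- \left(-18 - 2\right) 3^{2}\right)^{2}}{2} = \frac{\left(- \left(-20\right) 9\right)^{2}}{2} = \frac{\left(\left(-1\right) \left(-180\right)\right)^{2}}{2} = \frac{180^{2}}{2} = \frac{1}{2} \cdot 32400 = 16200$)
$75 + o q = 75 + 16200 \cdot 319 = 75 + 5167800 = 5167875$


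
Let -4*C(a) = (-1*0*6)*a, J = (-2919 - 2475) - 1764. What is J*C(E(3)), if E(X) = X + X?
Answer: 0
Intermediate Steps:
E(X) = 2*X
J = -7158 (J = -5394 - 1764 = -7158)
C(a) = 0 (C(a) = --1*0*6*a/4 = -0*6*a/4 = -0*a = -1/4*0 = 0)
J*C(E(3)) = -7158*0 = 0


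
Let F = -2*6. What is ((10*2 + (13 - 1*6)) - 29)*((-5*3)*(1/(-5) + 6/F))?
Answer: -21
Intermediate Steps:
F = -12
((10*2 + (13 - 1*6)) - 29)*((-5*3)*(1/(-5) + 6/F)) = ((10*2 + (13 - 1*6)) - 29)*((-5*3)*(1/(-5) + 6/(-12))) = ((20 + (13 - 6)) - 29)*(-15*(1*(-⅕) + 6*(-1/12))) = ((20 + 7) - 29)*(-15*(-⅕ - ½)) = (27 - 29)*(-15*(-7/10)) = -2*21/2 = -21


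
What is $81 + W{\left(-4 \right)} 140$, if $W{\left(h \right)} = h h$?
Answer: $2321$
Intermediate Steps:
$W{\left(h \right)} = h^{2}$
$81 + W{\left(-4 \right)} 140 = 81 + \left(-4\right)^{2} \cdot 140 = 81 + 16 \cdot 140 = 81 + 2240 = 2321$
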